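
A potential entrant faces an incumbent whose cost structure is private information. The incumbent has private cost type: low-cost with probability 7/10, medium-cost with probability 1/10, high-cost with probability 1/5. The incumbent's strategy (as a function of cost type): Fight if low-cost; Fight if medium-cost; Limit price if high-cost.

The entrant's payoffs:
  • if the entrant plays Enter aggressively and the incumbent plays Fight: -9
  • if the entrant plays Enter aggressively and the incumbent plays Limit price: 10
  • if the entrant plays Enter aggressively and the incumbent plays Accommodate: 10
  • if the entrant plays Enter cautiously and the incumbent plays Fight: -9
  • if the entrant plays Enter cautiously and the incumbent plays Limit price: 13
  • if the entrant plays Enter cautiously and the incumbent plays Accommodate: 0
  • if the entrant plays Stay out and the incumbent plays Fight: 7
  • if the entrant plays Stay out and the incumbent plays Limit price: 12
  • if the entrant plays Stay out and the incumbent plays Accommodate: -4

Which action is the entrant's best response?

Stay out

E[Enter aggressively] = 7/10·(-9) + 1/10·(-9) + 1/5·(10) = -26/5
E[Enter cautiously] = 7/10·(-9) + 1/10·(-9) + 1/5·(13) = -23/5
E[Stay out] = 7/10·(7) + 1/10·(7) + 1/5·(12) = 8
Best response: Stay out (8 is the largest).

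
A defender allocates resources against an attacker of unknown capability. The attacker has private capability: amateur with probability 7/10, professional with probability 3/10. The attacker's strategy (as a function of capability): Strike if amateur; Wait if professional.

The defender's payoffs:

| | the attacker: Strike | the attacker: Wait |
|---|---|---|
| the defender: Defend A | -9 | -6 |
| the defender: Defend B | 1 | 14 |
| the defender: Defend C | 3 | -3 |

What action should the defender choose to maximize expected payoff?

E[Defend A] = 7/10·(-9) + 3/10·(-6) = -81/10
E[Defend B] = 7/10·(1) + 3/10·(14) = 49/10
E[Defend C] = 7/10·(3) + 3/10·(-3) = 6/5
Best response: Defend B (49/10 is the largest).

Defend B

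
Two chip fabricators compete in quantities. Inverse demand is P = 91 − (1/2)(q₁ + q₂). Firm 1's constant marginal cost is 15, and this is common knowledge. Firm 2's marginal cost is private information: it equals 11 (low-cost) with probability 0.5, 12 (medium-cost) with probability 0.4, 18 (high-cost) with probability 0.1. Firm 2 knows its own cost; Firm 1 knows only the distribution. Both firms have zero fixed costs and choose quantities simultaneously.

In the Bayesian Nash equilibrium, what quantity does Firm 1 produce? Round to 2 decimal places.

48.73

Type-c best response for Firm 2: q₂(c) = (91 − c) − q₁/2.
Firm 1 maximizes expected profit; its first-order condition is 91 − q₁ − (1/2)E[q₂] − 15 = 0.
Substituting E[q₂] and solving: E[c₂] = 12.1, so q₁ = (91 − 2·15 + 12.1)/(3/2) = 48.7333.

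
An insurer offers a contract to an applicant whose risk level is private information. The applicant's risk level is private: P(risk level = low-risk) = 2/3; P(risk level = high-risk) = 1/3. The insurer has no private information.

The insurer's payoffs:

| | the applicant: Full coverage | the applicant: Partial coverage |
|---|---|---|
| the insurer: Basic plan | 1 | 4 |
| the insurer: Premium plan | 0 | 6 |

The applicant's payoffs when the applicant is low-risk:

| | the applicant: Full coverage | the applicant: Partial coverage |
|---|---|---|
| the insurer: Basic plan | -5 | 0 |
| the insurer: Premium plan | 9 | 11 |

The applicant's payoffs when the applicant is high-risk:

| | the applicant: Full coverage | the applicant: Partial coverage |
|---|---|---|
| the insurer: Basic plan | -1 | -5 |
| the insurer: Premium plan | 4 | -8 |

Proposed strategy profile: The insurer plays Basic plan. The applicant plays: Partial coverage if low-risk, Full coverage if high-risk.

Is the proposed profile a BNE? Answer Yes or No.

No

A profile is a BNE iff every type of every player is best-responding given beliefs about the other side.
The insurer plays Basic plan: E[Basic plan] = 2/3·(4) + 1/3·(1) = 3; E[Premium plan] = 4. Not best-responding. ✗
The applicant (risk level low-risk), facing Basic plan: Full coverage gives -5, Partial coverage gives 0. Proposed Partial coverage is best. ✓
The applicant (risk level high-risk), facing Basic plan: Full coverage gives -1, Partial coverage gives -5. Proposed Full coverage is best. ✓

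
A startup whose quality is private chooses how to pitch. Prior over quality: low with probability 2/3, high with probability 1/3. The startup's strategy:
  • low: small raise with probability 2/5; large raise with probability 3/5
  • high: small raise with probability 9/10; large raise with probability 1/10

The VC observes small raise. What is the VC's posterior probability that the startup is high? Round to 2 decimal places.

Apply Bayes' rule using the sender's strategy as the likelihood.
P(small raise) = (2/3)·(2/5) + (1/3)·(9/10) = 17/30
P(high | small raise) = ((1/3)·(9/10)) / (17/30) = (3/10) / (17/30) = 9/17

0.53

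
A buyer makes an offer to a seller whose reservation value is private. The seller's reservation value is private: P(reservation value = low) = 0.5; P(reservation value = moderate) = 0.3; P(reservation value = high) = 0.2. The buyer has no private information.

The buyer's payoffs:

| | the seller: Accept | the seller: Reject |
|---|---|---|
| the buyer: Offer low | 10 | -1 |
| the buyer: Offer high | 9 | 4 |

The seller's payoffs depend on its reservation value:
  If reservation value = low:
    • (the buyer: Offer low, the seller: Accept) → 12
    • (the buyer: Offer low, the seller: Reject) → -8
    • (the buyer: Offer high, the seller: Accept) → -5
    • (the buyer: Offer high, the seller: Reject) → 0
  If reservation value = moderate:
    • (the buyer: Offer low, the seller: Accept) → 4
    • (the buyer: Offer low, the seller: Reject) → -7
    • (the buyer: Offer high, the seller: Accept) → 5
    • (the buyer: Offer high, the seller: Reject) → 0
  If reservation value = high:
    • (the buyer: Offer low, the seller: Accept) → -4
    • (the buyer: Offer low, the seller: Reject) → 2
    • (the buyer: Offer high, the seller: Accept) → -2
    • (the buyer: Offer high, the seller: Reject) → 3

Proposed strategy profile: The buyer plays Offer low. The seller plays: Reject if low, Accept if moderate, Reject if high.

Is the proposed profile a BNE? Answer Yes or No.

No

The buyer plays Offer low: E[Offer low] = 0.5·(-1) + 0.3·(10) + 0.2·(-1) = 2.3; E[Offer high] = 5.5. Not best-responding. ✗
The seller (reservation value low), facing Offer low: Accept gives 12, Reject gives -8. Proposed Reject is not best — profitable deviation exists. ✗
The seller (reservation value moderate), facing Offer low: Accept gives 4, Reject gives -7. Proposed Accept is best. ✓
The seller (reservation value high), facing Offer low: Accept gives -4, Reject gives 2. Proposed Reject is best. ✓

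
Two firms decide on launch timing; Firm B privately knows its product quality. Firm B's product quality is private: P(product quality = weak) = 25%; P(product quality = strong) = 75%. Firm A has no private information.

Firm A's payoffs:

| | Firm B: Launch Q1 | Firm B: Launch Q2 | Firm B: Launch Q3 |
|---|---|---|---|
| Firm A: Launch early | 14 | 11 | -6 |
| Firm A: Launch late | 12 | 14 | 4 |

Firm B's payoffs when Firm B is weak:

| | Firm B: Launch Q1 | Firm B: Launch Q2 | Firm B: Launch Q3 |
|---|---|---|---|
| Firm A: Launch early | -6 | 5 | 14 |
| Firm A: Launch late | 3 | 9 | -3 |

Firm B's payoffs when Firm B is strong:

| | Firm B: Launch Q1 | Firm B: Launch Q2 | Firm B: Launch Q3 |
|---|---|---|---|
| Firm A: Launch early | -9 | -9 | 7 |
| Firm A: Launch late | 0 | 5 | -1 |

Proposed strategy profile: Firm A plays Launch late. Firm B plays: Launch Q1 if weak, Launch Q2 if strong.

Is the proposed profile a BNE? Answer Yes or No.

A profile is a BNE iff every type of every player is best-responding given beliefs about the other side.
Firm A plays Launch late: E[Launch late] = 0.25·(12) + 0.75·(14) = 13.5; E[Launch early] = 11.75. Best-responding. ✓
Firm B (product quality weak), facing Launch late: Launch Q1 gives 3, Launch Q2 gives 9, Launch Q3 gives -3. Proposed Launch Q1 is not best — profitable deviation exists. ✗
Firm B (product quality strong), facing Launch late: Launch Q1 gives 0, Launch Q2 gives 5, Launch Q3 gives -1. Proposed Launch Q2 is best. ✓

No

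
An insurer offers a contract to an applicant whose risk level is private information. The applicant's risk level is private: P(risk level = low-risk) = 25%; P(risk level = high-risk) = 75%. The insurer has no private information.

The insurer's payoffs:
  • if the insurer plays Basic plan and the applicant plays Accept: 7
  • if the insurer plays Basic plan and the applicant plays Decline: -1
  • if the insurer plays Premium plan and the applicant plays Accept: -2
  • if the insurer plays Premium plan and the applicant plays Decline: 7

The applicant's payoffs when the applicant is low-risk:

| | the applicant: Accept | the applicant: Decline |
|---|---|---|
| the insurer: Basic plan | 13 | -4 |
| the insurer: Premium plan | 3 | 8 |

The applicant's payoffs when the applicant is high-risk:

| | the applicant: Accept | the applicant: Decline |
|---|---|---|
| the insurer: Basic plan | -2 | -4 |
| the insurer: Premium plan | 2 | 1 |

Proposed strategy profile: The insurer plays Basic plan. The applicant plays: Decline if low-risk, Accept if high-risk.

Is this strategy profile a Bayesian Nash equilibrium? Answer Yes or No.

A profile is a BNE iff every type of every player is best-responding given beliefs about the other side.
The insurer plays Basic plan: E[Basic plan] = 0.25·(-1) + 0.75·(7) = 5; E[Premium plan] = 0.25. Best-responding. ✓
The applicant (risk level low-risk), facing Basic plan: Accept gives 13, Decline gives -4. Proposed Decline is not best — profitable deviation exists. ✗
The applicant (risk level high-risk), facing Basic plan: Accept gives -2, Decline gives -4. Proposed Accept is best. ✓

No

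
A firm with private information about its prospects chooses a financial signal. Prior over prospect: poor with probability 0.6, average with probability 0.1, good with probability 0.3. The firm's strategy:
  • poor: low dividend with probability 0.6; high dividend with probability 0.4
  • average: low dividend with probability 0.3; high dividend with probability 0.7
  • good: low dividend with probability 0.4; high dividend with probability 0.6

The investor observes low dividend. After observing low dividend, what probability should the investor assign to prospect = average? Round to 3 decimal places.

P(low dividend) = 0.6·0.6 + 0.1·0.3 + 0.3·0.4 = 0.51
P(average | low dividend) = (0.1·0.3) / 0.51 = 0.03 / 0.51 = 0.0588235

0.059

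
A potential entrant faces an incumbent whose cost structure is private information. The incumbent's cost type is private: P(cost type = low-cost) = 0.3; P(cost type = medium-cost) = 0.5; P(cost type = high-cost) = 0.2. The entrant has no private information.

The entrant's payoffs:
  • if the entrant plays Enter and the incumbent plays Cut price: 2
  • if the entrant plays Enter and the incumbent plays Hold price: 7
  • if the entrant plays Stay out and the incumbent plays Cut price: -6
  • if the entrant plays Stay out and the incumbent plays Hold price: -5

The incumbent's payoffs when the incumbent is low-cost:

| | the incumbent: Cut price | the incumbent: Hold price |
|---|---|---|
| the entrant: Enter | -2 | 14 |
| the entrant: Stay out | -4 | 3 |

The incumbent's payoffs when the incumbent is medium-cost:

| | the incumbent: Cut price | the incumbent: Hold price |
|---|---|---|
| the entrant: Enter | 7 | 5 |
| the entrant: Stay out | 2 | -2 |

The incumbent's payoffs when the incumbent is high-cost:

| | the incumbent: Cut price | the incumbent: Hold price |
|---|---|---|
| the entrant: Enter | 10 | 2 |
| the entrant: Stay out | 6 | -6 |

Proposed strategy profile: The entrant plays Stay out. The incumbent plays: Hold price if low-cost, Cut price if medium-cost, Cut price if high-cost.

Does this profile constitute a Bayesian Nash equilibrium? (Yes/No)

The entrant plays Stay out: E[Stay out] = 0.3·(-5) + 0.5·(-6) + 0.2·(-6) = -5.7; E[Enter] = 3.5. Not best-responding. ✗
The incumbent (cost type low-cost), facing Stay out: Cut price gives -4, Hold price gives 3. Proposed Hold price is best. ✓
The incumbent (cost type medium-cost), facing Stay out: Cut price gives 2, Hold price gives -2. Proposed Cut price is best. ✓
The incumbent (cost type high-cost), facing Stay out: Cut price gives 6, Hold price gives -6. Proposed Cut price is best. ✓

No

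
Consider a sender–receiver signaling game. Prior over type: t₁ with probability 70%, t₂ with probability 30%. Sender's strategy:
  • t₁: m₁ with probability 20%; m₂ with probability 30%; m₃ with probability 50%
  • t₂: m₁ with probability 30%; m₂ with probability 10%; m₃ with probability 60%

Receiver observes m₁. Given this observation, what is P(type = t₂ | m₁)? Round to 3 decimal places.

P(m₁) = 0.7·0.2 + 0.3·0.3 = 0.23
P(t₂ | m₁) = (0.3·0.3) / 0.23 = 0.09 / 0.23 = 0.391304

0.391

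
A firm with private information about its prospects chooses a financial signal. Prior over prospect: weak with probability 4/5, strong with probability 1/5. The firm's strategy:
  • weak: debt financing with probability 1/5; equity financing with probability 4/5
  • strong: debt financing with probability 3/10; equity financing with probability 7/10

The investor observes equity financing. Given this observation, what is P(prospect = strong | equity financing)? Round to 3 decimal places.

Apply Bayes' rule using the sender's strategy as the likelihood.
P(equity financing) = (4/5)·(4/5) + (1/5)·(7/10) = 39/50
P(strong | equity financing) = ((1/5)·(7/10)) / (39/50) = (7/50) / (39/50) = 7/39

0.179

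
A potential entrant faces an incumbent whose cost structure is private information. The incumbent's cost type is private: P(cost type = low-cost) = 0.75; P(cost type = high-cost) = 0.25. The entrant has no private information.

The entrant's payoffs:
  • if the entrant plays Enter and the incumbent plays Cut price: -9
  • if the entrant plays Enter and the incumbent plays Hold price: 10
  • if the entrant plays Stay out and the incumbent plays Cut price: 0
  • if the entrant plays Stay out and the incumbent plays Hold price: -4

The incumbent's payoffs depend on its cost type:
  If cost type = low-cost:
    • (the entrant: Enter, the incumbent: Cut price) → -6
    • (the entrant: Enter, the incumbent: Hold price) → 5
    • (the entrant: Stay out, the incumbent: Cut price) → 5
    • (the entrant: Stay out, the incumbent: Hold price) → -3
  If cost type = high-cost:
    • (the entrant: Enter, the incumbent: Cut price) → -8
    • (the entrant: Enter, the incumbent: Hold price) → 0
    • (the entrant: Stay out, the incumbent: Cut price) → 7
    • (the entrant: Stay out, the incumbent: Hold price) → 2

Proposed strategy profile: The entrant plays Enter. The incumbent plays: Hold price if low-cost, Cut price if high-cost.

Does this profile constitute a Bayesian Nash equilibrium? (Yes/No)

The entrant plays Enter: E[Enter] = 0.75·(10) + 0.25·(-9) = 5.25; E[Stay out] = -3. Best-responding. ✓
The incumbent (cost type low-cost), facing Enter: Cut price gives -6, Hold price gives 5. Proposed Hold price is best. ✓
The incumbent (cost type high-cost), facing Enter: Cut price gives -8, Hold price gives 0. Proposed Cut price is not best — profitable deviation exists. ✗

No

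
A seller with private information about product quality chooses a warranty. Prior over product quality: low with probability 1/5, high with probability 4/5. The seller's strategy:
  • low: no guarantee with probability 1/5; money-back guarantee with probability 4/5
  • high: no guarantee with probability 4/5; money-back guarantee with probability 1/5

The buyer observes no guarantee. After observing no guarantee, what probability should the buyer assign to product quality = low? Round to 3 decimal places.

0.059

P(no guarantee) = (1/5)·(1/5) + (4/5)·(4/5) = 17/25
P(low | no guarantee) = ((1/5)·(1/5)) / (17/25) = (1/25) / (17/25) = 1/17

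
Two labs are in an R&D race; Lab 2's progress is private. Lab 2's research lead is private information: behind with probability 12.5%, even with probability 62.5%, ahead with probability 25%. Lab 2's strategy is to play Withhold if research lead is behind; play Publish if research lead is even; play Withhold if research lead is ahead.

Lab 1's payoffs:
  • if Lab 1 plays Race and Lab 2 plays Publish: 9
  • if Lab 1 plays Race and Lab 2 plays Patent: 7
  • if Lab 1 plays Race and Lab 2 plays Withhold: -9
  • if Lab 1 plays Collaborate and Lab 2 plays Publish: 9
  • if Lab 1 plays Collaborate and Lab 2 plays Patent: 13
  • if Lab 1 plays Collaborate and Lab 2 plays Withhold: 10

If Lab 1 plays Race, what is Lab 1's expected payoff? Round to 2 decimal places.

Take the expectation over Lab 2's research lead, weighting each type's action by its prior probability.
E[Race] = 0.125·(-9) + 0.625·9 + 0.25·(-9) = (-1.125) + 5.625 + (-2.25) = 2.25

2.25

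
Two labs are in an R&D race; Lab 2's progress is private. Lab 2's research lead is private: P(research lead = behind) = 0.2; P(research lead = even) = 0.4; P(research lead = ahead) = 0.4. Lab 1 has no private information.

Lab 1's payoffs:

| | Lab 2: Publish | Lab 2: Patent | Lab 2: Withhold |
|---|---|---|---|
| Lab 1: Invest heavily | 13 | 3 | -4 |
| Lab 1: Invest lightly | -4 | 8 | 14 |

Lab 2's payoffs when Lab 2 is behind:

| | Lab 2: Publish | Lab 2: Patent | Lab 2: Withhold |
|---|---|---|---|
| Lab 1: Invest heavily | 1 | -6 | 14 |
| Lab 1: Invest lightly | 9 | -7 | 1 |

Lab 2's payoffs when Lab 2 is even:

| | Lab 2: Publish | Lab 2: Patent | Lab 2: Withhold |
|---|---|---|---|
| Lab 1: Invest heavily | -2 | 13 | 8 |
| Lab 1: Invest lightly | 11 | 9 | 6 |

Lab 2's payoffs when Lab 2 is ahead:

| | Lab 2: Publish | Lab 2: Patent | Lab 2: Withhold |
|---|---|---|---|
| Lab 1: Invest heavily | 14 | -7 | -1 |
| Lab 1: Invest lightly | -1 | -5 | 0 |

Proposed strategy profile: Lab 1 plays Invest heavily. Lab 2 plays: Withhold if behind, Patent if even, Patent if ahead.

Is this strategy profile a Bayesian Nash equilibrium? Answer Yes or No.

Lab 1 plays Invest heavily: E[Invest heavily] = 0.2·(-4) + 0.4·(3) + 0.4·(3) = 1.6; E[Invest lightly] = 9.2. Not best-responding. ✗
Lab 2 (research lead behind), facing Invest heavily: Publish gives 1, Patent gives -6, Withhold gives 14. Proposed Withhold is best. ✓
Lab 2 (research lead even), facing Invest heavily: Publish gives -2, Patent gives 13, Withhold gives 8. Proposed Patent is best. ✓
Lab 2 (research lead ahead), facing Invest heavily: Publish gives 14, Patent gives -7, Withhold gives -1. Proposed Patent is not best — profitable deviation exists. ✗

No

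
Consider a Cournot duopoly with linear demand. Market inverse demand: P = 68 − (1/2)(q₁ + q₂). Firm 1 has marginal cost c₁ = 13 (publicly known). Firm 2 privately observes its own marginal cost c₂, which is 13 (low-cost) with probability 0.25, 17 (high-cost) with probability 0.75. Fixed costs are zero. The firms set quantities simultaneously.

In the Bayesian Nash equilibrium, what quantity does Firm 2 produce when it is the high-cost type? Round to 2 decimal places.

Firm 2 with cost c maximizes (68 − (1/2)(q₁+q₂) − c)·q₂, giving q₂(c) = (68 − c − (1/2)q₁).
E[c₂] = 0.25·13 + 0.75·17 = 16
Firm 1's FOC against E[q₂] yields q₁ = (68 − 2·13 + E[c₂])/(3/2) = (68 − 26 + 16)/(3/2) = 38.6667.
q₂(high-cost) = (68 − 17 − (1/2)·38.6667) = 31.6667.

31.67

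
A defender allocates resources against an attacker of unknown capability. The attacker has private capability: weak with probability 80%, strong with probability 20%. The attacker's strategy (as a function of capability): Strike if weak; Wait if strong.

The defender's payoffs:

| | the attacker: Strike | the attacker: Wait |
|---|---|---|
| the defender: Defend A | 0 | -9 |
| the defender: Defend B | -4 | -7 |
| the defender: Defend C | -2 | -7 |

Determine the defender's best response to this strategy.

Defend A

E[Defend A] = 0.8·(0) + 0.2·(-9) = -1.8
E[Defend B] = 0.8·(-4) + 0.2·(-7) = -4.6
E[Defend C] = 0.8·(-2) + 0.2·(-7) = -3
Best response: Defend A (-1.8 is the largest).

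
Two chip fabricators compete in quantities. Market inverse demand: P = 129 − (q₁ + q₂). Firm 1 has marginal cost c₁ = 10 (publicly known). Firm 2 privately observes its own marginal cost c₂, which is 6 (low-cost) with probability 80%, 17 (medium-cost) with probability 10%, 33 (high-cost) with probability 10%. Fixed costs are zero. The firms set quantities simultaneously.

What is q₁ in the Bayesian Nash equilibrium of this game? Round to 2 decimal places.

39.60

Each type of Firm 2 best-responds to q₁; Firm 1 best-responds to the expected q₂ over Firm 2's types.
Firm 2 with cost c maximizes (129 − (q₁+q₂) − c)·q₂, giving q₂(c) = (129 − c − q₁)/2.
E[c₂] = 0.8·6 + 0.1·17 + 0.1·33 = 9.8
Firm 1's FOC against E[q₂] yields q₁ = (129 − 2·10 + E[c₂])/3 = (129 − 20 + 9.8)/3 = 39.6.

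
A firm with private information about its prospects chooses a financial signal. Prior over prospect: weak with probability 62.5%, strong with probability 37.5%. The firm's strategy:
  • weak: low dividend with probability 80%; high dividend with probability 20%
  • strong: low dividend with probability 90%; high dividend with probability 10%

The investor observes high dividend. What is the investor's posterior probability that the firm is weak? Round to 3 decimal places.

0.769

Apply Bayes' rule using the sender's strategy as the likelihood.
P(high dividend) = 0.625·0.2 + 0.375·0.1 = 0.1625
P(weak | high dividend) = (0.625·0.2) / 0.1625 = 0.125 / 0.1625 = 0.769231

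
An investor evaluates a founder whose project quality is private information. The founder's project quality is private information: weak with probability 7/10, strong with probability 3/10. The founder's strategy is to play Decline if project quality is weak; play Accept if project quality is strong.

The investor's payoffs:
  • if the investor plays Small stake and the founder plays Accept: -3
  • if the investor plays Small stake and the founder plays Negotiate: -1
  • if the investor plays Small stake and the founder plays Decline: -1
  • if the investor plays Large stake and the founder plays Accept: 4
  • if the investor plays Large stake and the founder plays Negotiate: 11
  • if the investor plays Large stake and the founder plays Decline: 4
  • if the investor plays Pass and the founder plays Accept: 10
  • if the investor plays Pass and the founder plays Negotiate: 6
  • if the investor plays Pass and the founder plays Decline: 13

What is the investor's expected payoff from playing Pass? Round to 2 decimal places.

Take the expectation over the founder's project quality, weighting each type's action by its prior probability.
E[Pass] = 7/10·13 + 3/10·10 = 91/10 + 3 = 121/10

12.10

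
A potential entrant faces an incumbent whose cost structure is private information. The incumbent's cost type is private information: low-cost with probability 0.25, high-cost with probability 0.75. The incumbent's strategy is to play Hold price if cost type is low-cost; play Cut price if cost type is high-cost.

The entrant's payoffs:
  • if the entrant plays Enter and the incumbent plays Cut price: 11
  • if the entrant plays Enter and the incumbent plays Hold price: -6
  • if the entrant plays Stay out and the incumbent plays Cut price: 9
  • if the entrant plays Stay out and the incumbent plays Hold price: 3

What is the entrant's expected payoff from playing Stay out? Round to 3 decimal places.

Take the expectation over the incumbent's cost type, weighting each type's action by its prior probability.
E[Stay out] = 0.25·3 + 0.75·9 = 0.75 + 6.75 = 7.5

7.500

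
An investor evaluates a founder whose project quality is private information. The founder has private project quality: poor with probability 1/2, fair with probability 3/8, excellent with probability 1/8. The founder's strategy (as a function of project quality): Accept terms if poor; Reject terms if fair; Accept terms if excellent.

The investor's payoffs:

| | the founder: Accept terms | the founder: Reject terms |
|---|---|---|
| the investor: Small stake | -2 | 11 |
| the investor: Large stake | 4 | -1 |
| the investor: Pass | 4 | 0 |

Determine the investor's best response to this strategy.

Small stake

Compute the investor's expected payoff for each action, taking the expectation over the founder's type.
E[Small stake] = 1/2·(-2) + 3/8·(11) + 1/8·(-2) = 23/8
E[Large stake] = 1/2·(4) + 3/8·(-1) + 1/8·(4) = 17/8
E[Pass] = 1/2·(4) + 3/8·(0) + 1/8·(4) = 5/2
Best response: Small stake (23/8 is the largest).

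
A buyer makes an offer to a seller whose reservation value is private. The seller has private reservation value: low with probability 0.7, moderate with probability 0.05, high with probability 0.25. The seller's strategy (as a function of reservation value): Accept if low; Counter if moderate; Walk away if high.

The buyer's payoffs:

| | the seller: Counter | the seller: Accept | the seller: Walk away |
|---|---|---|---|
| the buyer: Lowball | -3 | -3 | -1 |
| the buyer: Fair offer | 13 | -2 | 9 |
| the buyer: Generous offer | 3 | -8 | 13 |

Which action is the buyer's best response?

Fair offer

E[Lowball] = 0.7·(-3) + 0.05·(-3) + 0.25·(-1) = -2.5
E[Fair offer] = 0.7·(-2) + 0.05·(13) + 0.25·(9) = 1.5
E[Generous offer] = 0.7·(-8) + 0.05·(3) + 0.25·(13) = -2.2
Best response: Fair offer (1.5 is the largest).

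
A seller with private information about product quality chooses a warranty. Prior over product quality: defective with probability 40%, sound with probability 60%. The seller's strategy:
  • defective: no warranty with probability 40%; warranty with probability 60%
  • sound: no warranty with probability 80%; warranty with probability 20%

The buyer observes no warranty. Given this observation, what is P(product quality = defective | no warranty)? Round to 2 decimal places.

Apply Bayes' rule using the sender's strategy as the likelihood.
P(no warranty) = 0.4·0.4 + 0.6·0.8 = 0.64
P(defective | no warranty) = (0.4·0.4) / 0.64 = 0.16 / 0.64 = 0.25

0.25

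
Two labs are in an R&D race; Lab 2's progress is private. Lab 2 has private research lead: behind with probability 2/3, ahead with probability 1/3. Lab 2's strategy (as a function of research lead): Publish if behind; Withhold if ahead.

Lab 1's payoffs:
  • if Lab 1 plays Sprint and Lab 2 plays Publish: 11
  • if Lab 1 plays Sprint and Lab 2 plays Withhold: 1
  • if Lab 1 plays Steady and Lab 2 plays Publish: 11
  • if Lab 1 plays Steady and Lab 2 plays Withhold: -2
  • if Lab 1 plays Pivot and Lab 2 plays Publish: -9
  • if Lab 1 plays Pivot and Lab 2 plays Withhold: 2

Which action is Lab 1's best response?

Sprint

E[Sprint] = 2/3·(11) + 1/3·(1) = 23/3
E[Steady] = 2/3·(11) + 1/3·(-2) = 20/3
E[Pivot] = 2/3·(-9) + 1/3·(2) = -16/3
Best response: Sprint (23/3 is the largest).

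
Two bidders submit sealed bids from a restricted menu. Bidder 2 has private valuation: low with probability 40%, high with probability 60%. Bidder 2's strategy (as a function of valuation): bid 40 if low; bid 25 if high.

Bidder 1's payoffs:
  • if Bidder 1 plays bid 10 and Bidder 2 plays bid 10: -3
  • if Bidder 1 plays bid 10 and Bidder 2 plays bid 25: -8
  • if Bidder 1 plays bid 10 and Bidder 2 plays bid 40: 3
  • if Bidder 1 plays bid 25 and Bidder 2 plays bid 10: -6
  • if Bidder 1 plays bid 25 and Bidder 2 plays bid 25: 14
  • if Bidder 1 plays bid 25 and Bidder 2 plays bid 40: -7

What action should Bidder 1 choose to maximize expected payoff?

E[bid 10] = 0.4·(3) + 0.6·(-8) = -3.6
E[bid 25] = 0.4·(-7) + 0.6·(14) = 5.6
Best response: bid 25 (5.6 is the largest).

bid 25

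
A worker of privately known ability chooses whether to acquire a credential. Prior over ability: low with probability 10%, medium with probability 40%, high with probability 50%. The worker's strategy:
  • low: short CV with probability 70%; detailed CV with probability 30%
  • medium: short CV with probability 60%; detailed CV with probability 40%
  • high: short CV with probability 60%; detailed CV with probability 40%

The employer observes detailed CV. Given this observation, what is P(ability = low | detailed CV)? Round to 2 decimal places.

0.08

Apply Bayes' rule using the sender's strategy as the likelihood.
P(detailed CV) = 0.1·0.3 + 0.4·0.4 + 0.5·0.4 = 0.39
P(low | detailed CV) = (0.1·0.3) / 0.39 = 0.03 / 0.39 = 0.0769231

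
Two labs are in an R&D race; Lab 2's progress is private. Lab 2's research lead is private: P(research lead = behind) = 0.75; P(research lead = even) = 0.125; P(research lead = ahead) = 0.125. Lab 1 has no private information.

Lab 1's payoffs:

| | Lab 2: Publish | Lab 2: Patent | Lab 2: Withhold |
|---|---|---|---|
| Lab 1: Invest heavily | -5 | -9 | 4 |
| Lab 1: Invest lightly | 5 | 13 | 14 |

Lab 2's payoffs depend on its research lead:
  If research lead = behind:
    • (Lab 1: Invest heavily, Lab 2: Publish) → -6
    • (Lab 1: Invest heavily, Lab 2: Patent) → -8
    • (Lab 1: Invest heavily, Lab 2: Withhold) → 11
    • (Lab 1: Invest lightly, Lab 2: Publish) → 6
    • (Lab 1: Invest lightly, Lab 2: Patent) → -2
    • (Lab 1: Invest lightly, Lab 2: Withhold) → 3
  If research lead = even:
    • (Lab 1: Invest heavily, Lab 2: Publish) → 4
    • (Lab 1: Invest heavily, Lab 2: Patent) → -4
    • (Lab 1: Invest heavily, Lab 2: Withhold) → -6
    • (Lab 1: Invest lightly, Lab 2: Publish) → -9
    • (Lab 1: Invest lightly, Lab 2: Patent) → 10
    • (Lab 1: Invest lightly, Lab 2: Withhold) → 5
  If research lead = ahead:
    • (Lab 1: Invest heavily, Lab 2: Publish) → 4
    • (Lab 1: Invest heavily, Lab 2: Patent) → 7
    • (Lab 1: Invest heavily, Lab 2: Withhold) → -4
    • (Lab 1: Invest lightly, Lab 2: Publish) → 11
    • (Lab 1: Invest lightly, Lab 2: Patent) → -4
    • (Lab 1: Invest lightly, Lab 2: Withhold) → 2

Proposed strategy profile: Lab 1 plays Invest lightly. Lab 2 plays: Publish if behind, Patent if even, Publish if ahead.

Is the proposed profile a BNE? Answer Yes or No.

Yes

A profile is a BNE iff every type of every player is best-responding given beliefs about the other side.
Lab 1 plays Invest lightly: E[Invest lightly] = 0.75·(5) + 0.125·(13) + 0.125·(5) = 6; E[Invest heavily] = -5.5. Best-responding. ✓
Lab 2 (research lead behind), facing Invest lightly: Publish gives 6, Patent gives -2, Withhold gives 3. Proposed Publish is best. ✓
Lab 2 (research lead even), facing Invest lightly: Publish gives -9, Patent gives 10, Withhold gives 5. Proposed Patent is best. ✓
Lab 2 (research lead ahead), facing Invest lightly: Publish gives 11, Patent gives -4, Withhold gives 2. Proposed Publish is best. ✓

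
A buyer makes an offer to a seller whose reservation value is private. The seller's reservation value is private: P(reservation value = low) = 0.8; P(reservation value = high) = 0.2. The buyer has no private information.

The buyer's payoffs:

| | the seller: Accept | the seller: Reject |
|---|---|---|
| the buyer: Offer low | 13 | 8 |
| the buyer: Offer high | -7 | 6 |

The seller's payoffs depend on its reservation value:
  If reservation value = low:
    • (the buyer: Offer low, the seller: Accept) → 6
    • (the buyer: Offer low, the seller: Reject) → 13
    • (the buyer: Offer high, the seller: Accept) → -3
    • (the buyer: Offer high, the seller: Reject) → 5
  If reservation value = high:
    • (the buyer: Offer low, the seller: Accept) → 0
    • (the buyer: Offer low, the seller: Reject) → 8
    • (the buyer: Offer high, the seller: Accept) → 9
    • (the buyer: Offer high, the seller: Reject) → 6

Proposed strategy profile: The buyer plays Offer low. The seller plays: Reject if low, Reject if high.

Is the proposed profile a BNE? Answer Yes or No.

Yes

A profile is a BNE iff every type of every player is best-responding given beliefs about the other side.
The buyer plays Offer low: E[Offer low] = 0.8·(8) + 0.2·(8) = 8; E[Offer high] = 6. Best-responding. ✓
The seller (reservation value low), facing Offer low: Accept gives 6, Reject gives 13. Proposed Reject is best. ✓
The seller (reservation value high), facing Offer low: Accept gives 0, Reject gives 8. Proposed Reject is best. ✓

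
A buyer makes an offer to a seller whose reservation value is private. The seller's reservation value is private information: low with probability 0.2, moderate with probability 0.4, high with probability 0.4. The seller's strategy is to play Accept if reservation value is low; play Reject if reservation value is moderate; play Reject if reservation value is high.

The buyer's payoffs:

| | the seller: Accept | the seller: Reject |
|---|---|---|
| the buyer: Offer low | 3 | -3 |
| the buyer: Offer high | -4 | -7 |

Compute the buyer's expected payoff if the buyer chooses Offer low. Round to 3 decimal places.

E[Offer low] = 0.2·3 + 0.4·(-3) + 0.4·(-3) = 0.6 + (-1.2) + (-1.2) = -1.8

-1.800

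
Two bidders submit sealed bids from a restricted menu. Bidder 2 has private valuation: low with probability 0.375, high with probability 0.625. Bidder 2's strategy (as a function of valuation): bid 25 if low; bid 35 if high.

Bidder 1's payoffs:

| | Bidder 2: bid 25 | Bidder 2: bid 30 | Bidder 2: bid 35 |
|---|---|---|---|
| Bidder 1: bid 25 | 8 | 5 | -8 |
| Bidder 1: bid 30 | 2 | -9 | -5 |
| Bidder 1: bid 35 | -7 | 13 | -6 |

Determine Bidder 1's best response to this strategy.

bid 25

E[bid 25] = 0.375·(8) + 0.625·(-8) = -2
E[bid 30] = 0.375·(2) + 0.625·(-5) = -2.375
E[bid 35] = 0.375·(-7) + 0.625·(-6) = -6.375
Best response: bid 25 (-2 is the largest).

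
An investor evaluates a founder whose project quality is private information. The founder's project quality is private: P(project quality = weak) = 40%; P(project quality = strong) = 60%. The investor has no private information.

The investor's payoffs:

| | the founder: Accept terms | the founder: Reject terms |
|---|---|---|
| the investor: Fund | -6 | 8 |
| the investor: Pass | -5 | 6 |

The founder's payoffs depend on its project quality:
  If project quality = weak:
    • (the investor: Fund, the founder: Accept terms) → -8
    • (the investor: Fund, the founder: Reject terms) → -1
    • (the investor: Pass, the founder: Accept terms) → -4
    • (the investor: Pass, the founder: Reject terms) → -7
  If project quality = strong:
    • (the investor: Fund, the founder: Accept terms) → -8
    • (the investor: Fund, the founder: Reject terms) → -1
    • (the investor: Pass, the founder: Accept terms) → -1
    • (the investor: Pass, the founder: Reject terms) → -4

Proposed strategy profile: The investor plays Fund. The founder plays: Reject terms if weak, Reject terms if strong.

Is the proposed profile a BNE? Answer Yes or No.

Yes

A profile is a BNE iff every type of every player is best-responding given beliefs about the other side.
The investor plays Fund: E[Fund] = 0.4·(8) + 0.6·(8) = 8; E[Pass] = 6. Best-responding. ✓
The founder (project quality weak), facing Fund: Accept terms gives -8, Reject terms gives -1. Proposed Reject terms is best. ✓
The founder (project quality strong), facing Fund: Accept terms gives -8, Reject terms gives -1. Proposed Reject terms is best. ✓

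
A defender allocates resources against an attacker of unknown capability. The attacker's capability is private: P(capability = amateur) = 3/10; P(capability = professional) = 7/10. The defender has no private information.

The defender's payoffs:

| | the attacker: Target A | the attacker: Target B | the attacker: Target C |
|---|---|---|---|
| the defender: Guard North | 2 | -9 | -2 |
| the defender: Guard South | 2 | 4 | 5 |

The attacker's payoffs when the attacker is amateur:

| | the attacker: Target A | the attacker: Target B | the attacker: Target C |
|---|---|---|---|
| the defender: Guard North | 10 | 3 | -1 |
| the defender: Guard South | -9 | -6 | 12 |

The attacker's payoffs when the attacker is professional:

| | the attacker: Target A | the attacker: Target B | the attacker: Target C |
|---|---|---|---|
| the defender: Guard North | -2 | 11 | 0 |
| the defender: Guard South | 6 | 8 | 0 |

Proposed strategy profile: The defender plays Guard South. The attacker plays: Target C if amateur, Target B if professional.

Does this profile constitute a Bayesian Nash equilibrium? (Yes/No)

Yes

A profile is a BNE iff every type of every player is best-responding given beliefs about the other side.
The defender plays Guard South: E[Guard South] = 3/10·(5) + 7/10·(4) = 43/10; E[Guard North] = -69/10. Best-responding. ✓
The attacker (capability amateur), facing Guard South: Target A gives -9, Target B gives -6, Target C gives 12. Proposed Target C is best. ✓
The attacker (capability professional), facing Guard South: Target A gives 6, Target B gives 8, Target C gives 0. Proposed Target B is best. ✓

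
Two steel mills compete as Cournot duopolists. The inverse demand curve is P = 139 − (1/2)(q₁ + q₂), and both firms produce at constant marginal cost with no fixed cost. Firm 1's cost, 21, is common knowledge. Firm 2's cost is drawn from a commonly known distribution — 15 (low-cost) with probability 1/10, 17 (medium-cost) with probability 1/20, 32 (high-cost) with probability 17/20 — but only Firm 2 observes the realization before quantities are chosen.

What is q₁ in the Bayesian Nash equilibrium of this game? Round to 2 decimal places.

Type-c best response for Firm 2: q₂(c) = (139 − c) − q₁/2.
Firm 1 maximizes expected profit; its first-order condition is 139 − q₁ − (1/2)E[q₂] − 21 = 0.
Substituting E[q₂] and solving: E[c₂] = 29.55, so q₁ = (139 − 2·21 + 29.55)/(3/2) = 84.3667.

84.37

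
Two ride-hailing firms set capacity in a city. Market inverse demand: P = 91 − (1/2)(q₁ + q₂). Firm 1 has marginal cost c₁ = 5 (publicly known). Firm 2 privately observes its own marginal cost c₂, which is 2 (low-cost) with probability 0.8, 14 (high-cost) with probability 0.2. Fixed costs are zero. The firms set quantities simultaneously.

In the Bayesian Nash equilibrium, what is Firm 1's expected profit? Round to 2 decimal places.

Each type of Firm 2 best-responds to q₁; Firm 1 best-responds to the expected q₂ over Firm 2's types.
Firm 2 with cost c maximizes (91 − (1/2)(q₁+q₂) − c)·q₂, giving q₂(c) = (91 − c − (1/2)q₁).
E[c₂] = 0.8·2 + 0.2·14 = 4.4
Firm 1's FOC against E[q₂] yields q₁ = (91 − 2·5 + E[c₂])/(3/2) = (91 − 10 + 4.4)/(3/2) = 56.9333.
E[P] = 91 − (1/2)·(q₁ + E[q₂]) = 33.4667; Firm 1's expected profit = (E[P] − 5)·q₁ = (33.4667 − 5)·56.9333 = 1620.7.

1620.70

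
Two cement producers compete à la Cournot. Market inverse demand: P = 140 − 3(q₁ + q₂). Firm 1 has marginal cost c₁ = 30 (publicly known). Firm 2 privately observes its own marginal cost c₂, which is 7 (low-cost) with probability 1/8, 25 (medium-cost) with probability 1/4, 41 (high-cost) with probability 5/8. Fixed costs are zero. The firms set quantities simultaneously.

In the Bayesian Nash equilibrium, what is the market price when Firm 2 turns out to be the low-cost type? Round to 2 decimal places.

Type-c best response for Firm 2: q₂(c) = (140 − c)/6 − q₁/2.
Firm 1 maximizes expected profit; its first-order condition is 140 − 6q₁ − 3E[q₂] − 30 = 0.
Substituting E[q₂] and solving: E[c₂] = 32.75, so q₁ = (140 − 2·30 + 32.75)/9 = 12.5278.
q₂(low-cost) = 15.9028, so P = 140 − 3·(12.5278 + 15.9028) = 54.7083.

54.71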